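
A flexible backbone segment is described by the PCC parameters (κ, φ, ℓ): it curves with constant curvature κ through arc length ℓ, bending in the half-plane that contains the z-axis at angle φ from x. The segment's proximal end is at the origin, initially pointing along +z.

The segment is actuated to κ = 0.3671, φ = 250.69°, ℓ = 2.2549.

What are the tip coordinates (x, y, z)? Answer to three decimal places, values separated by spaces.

-0.291 -0.832 2.006

θ = κ·ℓ = 0.3671 × 2.2549 = 0.82777 rad
ρ = (1 − cos θ)/κ = (1 − 0.67652)/0.3671 = 0.88119
z = sin θ / κ = 0.73643/0.3671 = 2.00607
x = ρ cos φ = 0.88119 × cos(250.69°) = -0.29139
y = ρ sin φ = 0.88119 × sin(250.69°) = -0.83161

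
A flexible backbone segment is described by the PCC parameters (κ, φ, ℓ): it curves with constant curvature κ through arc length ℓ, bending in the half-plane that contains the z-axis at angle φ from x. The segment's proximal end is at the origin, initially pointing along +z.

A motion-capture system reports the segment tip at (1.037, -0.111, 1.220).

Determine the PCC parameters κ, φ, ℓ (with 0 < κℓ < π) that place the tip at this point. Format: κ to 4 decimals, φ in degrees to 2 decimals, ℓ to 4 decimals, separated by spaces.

ρ = √(x²+y²) = √(1.037² + -0.111²) = 1.04292
φ = atan2(y, x) mod 360° = atan2(-0.111, 1.037) = 353.8903°
|p|² = ρ² + z² = 1.04292² + 1.220² = 2.57609
κ = 2ρ / |p|² = 2×1.04292 / 2.57609 = 0.80970
θ = 2·atan2(ρ, z) = 2·atan2(1.04292, 1.220) = 1.41461 rad
ℓ = θ/κ = 1.41461/0.80970 = 1.74709

0.8097 353.89 1.7471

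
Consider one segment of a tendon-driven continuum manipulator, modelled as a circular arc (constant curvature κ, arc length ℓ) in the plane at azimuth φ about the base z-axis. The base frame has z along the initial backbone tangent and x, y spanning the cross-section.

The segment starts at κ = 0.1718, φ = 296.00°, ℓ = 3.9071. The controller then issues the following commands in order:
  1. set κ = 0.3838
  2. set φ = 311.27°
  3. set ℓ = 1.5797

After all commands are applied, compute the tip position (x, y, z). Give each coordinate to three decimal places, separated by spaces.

0.306 -0.349 1.485

initial: κ=0.1718, φ=296.00°, ℓ=3.9071
cmd 1: set κ=0.3838 → (κ,φ,ℓ)=(0.3838,296.00°,3.9071) → tip=(1.0609,-2.1751,2.5989)
cmd 2: set φ=311.27° → (κ,φ,ℓ)=(0.3838,311.27°,3.9071) → tip=(1.5963,-1.8189,2.5989)
cmd 3: set ℓ=1.5797 → (κ,φ,ℓ)=(0.3838,311.27°,1.5797) → tip=(0.3063,-0.3490,1.4847)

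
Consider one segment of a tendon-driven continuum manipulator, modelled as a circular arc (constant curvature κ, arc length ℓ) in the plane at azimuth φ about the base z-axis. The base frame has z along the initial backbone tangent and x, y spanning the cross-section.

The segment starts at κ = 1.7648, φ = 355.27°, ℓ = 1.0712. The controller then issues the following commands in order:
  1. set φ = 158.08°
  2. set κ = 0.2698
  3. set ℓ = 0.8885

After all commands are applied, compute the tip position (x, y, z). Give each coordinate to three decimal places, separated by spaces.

initial: κ=1.7648, φ=355.27°, ℓ=1.0712
cmd 1: set φ=158.08° → (κ,φ,ℓ)=(1.7648,158.08°,1.0712) → tip=(-0.6909,0.2780,0.5379)
cmd 2: set κ=0.2698 → (κ,φ,ℓ)=(0.2698,158.08°,1.0712) → tip=(-0.1426,0.0574,1.0563)
cmd 3: set ℓ=0.8885 → (κ,φ,ℓ)=(0.2698,158.08°,0.8885) → tip=(-0.0983,0.0396,0.8800)

-0.098 0.040 0.880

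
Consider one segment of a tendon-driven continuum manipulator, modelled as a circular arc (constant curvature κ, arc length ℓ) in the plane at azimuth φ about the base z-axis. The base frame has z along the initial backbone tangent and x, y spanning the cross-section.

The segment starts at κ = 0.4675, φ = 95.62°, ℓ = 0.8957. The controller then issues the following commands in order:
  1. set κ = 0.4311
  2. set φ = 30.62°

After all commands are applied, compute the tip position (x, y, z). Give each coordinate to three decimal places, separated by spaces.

initial: κ=0.4675, φ=95.62°, ℓ=0.8957
cmd 1: set κ=0.4311 → (κ,φ,ℓ)=(0.4311,95.62°,0.8957) → tip=(-0.0167,0.1700,0.8736)
cmd 2: set φ=30.62° → (κ,φ,ℓ)=(0.4311,30.62°,0.8957) → tip=(0.1470,0.0870,0.8736)

0.147 0.087 0.874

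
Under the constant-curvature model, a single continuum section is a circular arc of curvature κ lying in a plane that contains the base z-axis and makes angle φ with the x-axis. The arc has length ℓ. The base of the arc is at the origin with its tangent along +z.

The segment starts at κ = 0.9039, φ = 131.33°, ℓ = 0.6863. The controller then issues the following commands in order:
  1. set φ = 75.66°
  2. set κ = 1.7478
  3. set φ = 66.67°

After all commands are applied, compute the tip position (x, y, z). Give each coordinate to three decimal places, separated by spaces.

initial: κ=0.9039, φ=131.33°, ℓ=0.6863
cmd 1: set φ=75.66° → (κ,φ,ℓ)=(0.9039,75.66°,0.6863) → tip=(0.0511,0.1997,0.6431)
cmd 2: set κ=1.7478 → (κ,φ,ℓ)=(1.7478,75.66°,0.6863) → tip=(0.0903,0.3532,0.5332)
cmd 3: set φ=66.67° → (κ,φ,ℓ)=(1.7478,66.67°,0.6863) → tip=(0.1444,0.3348,0.5332)

0.144 0.335 0.533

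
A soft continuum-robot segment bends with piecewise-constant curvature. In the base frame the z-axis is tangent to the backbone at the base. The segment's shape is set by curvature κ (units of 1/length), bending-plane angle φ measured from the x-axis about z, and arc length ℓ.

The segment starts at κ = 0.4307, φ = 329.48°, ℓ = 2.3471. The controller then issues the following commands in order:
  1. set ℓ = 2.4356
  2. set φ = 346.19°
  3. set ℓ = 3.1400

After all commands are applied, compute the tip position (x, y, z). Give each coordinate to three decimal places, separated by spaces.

initial: κ=0.4307, φ=329.48°, ℓ=2.3471
cmd 1: set ℓ=2.4356 → (κ,φ,ℓ)=(0.4307,329.48°,2.4356) → tip=(1.0032,-0.5914,2.0128)
cmd 2: set φ=346.19° → (κ,φ,ℓ)=(0.4307,346.19°,2.4356) → tip=(1.1309,-0.2780,2.0128)
cmd 3: set ℓ=3.1400 → (κ,φ,ℓ)=(0.4307,346.19°,3.1400) → tip=(1.7662,-0.4341,2.2666)

1.766 -0.434 2.267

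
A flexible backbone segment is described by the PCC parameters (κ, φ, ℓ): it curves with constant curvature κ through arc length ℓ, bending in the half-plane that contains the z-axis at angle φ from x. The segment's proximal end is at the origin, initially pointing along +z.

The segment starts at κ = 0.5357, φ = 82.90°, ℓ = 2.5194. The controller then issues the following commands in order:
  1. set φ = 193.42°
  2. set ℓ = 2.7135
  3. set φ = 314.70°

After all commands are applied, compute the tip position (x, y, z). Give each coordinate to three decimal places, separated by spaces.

initial: κ=0.5357, φ=82.90°, ℓ=2.5194
cmd 1: set φ=193.42° → (κ,φ,ℓ)=(0.5357,193.42°,2.5194) → tip=(-1.4175,-0.3382,1.8213)
cmd 2: set ℓ=2.7135 → (κ,φ,ℓ)=(0.5357,193.42°,2.7135) → tip=(-1.6035,-0.3826,1.8539)
cmd 3: set φ=314.70° → (κ,φ,ℓ)=(0.5357,314.70°,2.7135) → tip=(1.1595,-1.1717,1.8539)

1.160 -1.172 1.854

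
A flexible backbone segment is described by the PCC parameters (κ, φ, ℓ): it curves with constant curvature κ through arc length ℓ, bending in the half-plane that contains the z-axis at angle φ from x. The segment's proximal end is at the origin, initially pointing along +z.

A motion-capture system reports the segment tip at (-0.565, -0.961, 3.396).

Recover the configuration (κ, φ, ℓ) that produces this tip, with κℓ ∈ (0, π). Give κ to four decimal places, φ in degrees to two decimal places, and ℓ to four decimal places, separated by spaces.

0.1745 239.55 3.6349

ρ = √(x²+y²) = √(-0.565² + -0.961²) = 1.11479
φ = atan2(y, x) mod 360° = atan2(-0.961, -0.565) = 239.5475°
|p|² = ρ² + z² = 1.11479² + 3.396² = 12.77556
κ = 2ρ / |p|² = 2×1.11479 / 12.77556 = 0.17452
θ = 2·atan2(ρ, z) = 2·atan2(1.11479, 3.396) = 0.63436 rad
ℓ = θ/κ = 0.63436/0.17452 = 3.63493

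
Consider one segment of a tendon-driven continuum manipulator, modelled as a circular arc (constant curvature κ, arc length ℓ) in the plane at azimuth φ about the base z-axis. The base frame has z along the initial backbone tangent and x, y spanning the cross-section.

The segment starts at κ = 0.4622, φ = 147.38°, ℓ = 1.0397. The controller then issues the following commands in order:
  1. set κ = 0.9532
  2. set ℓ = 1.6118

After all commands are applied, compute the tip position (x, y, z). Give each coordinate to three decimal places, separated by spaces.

-0.853 0.546 1.048

initial: κ=0.4622, φ=147.38°, ℓ=1.0397
cmd 1: set κ=0.9532 → (κ,φ,ℓ)=(0.9532,147.38°,1.0397) → tip=(-0.3996,0.2557,0.8777)
cmd 2: set ℓ=1.6118 → (κ,φ,ℓ)=(0.9532,147.38°,1.6118) → tip=(-0.8532,0.5461,1.0485)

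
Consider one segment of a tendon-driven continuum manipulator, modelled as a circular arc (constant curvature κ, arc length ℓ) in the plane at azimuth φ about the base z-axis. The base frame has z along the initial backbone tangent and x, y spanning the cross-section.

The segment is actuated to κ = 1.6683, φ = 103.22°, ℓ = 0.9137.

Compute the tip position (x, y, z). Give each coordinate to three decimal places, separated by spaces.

-0.131 0.556 0.599

θ = κ·ℓ = 1.6683 × 0.9137 = 1.52433 rad
ρ = (1 − cos θ)/κ = (1 − 0.04645)/1.6683 = 0.57157
z = sin θ / κ = 0.99892/1.6683 = 0.59877
x = ρ cos φ = 0.57157 × cos(103.22°) = -0.13071
y = ρ sin φ = 0.57157 × sin(103.22°) = 0.55642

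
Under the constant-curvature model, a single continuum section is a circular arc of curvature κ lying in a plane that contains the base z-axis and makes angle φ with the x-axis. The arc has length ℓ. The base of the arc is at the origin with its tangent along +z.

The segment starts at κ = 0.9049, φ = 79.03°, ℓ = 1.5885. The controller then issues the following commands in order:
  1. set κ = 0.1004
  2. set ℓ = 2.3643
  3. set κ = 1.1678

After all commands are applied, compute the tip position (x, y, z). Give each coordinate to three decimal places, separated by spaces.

initial: κ=0.9049, φ=79.03°, ℓ=1.5885
cmd 1: set κ=0.1004 → (κ,φ,ℓ)=(0.1004,79.03°,1.5885) → tip=(0.0241,0.1241,1.5818)
cmd 2: set ℓ=2.3643 → (κ,φ,ℓ)=(0.1004,79.03°,2.3643) → tip=(0.0531,0.2742,2.3422)
cmd 3: set κ=1.1678 → (κ,φ,ℓ)=(1.1678,79.03°,2.3643) → tip=(0.3142,1.6212,0.3181)

0.314 1.621 0.318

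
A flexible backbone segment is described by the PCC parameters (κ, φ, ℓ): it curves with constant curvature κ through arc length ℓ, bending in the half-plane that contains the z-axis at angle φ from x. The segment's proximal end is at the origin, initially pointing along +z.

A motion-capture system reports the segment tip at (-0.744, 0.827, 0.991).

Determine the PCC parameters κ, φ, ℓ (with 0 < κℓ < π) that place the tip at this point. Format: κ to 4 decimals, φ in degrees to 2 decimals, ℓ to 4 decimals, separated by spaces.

ρ = √(x²+y²) = √(-0.744² + 0.827²) = 1.11241
φ = atan2(y, x) mod 360° = atan2(0.827, -0.744) = 131.9757°
|p|² = ρ² + z² = 1.11241² + 0.991² = 2.21955
κ = 2ρ / |p|² = 2×1.11241 / 2.21955 = 1.00238
θ = 2·atan2(ρ, z) = 2·atan2(1.11241, 0.991) = 1.68611 rad
ℓ = θ/κ = 1.68611/1.00238 = 1.68211

1.0024 131.98 1.6821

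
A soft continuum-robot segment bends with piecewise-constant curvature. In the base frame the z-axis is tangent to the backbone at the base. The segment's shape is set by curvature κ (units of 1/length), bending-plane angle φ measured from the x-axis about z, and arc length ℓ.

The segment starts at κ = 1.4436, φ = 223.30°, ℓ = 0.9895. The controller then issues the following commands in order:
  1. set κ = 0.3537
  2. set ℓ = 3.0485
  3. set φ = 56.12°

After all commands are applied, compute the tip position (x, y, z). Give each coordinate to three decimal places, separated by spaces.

0.831 1.237 2.491

initial: κ=1.4436, φ=223.30°, ℓ=0.9895
cmd 1: set κ=0.3537 → (κ,φ,ℓ)=(0.3537,223.30°,0.9895) → tip=(-0.1247,-0.1175,0.9694)
cmd 2: set ℓ=3.0485 → (κ,φ,ℓ)=(0.3537,223.30°,3.0485) → tip=(-1.0846,-1.0221,2.4912)
cmd 3: set φ=56.12° → (κ,φ,ℓ)=(0.3537,56.12°,3.0485) → tip=(0.8308,1.2373,2.4912)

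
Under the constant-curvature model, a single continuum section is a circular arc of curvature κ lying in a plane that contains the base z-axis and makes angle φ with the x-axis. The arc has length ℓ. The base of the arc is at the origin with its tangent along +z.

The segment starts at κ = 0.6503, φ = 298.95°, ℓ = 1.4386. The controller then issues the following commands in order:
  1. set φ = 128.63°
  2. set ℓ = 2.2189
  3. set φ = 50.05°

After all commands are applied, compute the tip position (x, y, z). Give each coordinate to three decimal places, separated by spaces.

initial: κ=0.6503, φ=298.95°, ℓ=1.4386
cmd 1: set φ=128.63° → (κ,φ,ℓ)=(0.6503,128.63°,1.4386) → tip=(-0.3903,0.4884,1.2377)
cmd 2: set ℓ=2.2189 → (κ,φ,ℓ)=(0.6503,128.63°,2.2189) → tip=(-0.8376,1.0481,1.5252)
cmd 3: set φ=50.05° → (κ,φ,ℓ)=(0.6503,50.05°,2.2189) → tip=(0.8615,1.0285,1.5252)

0.862 1.029 1.525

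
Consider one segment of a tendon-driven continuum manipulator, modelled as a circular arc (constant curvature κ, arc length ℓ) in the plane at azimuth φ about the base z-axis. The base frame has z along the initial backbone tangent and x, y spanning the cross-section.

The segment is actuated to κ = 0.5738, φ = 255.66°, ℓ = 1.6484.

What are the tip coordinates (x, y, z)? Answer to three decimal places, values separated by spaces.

θ = κ·ℓ = 0.5738 × 1.6484 = 0.94585 rad
ρ = (1 − cos θ)/κ = (1 − 0.58505)/0.5738 = 0.72316
z = sin θ / κ = 0.81100/0.5738 = 1.41338
x = ρ cos φ = 0.72316 × cos(255.66°) = -0.17911
y = ρ sin φ = 0.72316 × sin(255.66°) = -0.70063

-0.179 -0.701 1.413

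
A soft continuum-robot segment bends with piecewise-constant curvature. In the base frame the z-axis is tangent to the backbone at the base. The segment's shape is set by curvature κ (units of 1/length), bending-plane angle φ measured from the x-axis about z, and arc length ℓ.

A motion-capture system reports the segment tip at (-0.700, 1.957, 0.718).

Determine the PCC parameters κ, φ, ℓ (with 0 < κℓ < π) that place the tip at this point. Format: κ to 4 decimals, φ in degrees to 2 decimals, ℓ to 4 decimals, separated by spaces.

0.8597 109.68 2.8806

ρ = √(x²+y²) = √(-0.700² + 1.957²) = 2.07842
φ = atan2(y, x) mod 360° = atan2(1.957, -0.700) = 109.6816°
|p|² = ρ² + z² = 2.07842² + 0.718² = 4.83537
κ = 2ρ / |p|² = 2×2.07842 / 4.83537 = 0.85968
θ = 2·atan2(ρ, z) = 2·atan2(2.07842, 0.718) = 2.47635 rad
ℓ = θ/κ = 2.47635/0.85968 = 2.88057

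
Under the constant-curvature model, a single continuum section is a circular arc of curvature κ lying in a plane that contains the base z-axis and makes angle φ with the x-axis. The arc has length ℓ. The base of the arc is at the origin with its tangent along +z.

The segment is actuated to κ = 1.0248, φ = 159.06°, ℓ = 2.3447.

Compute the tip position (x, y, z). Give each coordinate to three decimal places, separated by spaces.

-1.585 0.607 0.657

θ = κ·ℓ = 1.0248 × 2.3447 = 2.40285 rad
ρ = (1 − cos θ)/κ = (1 − -0.73931)/1.0248 = 1.69722
z = sin θ / κ = 0.67336/1.0248 = 0.65706
x = ρ cos φ = 1.69722 × cos(159.06°) = -1.58513
y = ρ sin φ = 1.69722 × sin(159.06°) = 0.60657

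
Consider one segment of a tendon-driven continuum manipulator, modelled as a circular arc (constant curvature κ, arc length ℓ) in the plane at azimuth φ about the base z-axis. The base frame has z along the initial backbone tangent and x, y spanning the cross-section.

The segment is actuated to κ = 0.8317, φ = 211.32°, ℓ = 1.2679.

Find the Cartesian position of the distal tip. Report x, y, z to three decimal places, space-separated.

-0.520 -0.316 1.046

θ = κ·ℓ = 0.8317 × 1.2679 = 1.05451 rad
ρ = (1 − cos θ)/κ = (1 − 0.49365)/0.8317 = 0.60881
z = sin θ / κ = 0.86966/0.8317 = 1.04564
x = ρ cos φ = 0.60881 × cos(211.32°) = -0.52009
y = ρ sin φ = 0.60881 × sin(211.32°) = -0.31647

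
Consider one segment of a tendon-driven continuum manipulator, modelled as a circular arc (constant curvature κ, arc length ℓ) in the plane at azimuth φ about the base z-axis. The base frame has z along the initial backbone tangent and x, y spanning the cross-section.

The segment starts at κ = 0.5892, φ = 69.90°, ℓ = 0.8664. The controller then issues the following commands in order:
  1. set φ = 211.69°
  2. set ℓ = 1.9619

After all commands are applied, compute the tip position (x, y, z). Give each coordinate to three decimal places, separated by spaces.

initial: κ=0.5892, φ=69.90°, ℓ=0.8664
cmd 1: set φ=211.69° → (κ,φ,ℓ)=(0.5892,211.69°,0.8664) → tip=(-0.1841,-0.1137,0.8293)
cmd 2: set ℓ=1.9619 → (κ,φ,ℓ)=(0.5892,211.69°,1.9619) → tip=(-0.8621,-0.5322,1.5533)

-0.862 -0.532 1.553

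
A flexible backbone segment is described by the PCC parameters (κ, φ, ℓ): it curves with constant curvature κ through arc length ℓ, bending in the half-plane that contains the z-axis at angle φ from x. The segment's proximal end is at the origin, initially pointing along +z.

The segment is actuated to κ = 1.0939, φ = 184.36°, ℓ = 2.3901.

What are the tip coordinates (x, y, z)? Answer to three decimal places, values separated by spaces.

-1.699 -0.130 0.460

θ = κ·ℓ = 1.0939 × 2.3901 = 2.61453 rad
ρ = (1 − cos θ)/κ = (1 − -0.86429)/1.0939 = 1.70426
z = sin θ / κ = 0.50300/1.0939 = 0.45982
x = ρ cos φ = 1.70426 × cos(184.36°) = -1.69933
y = ρ sin φ = 1.70426 × sin(184.36°) = -0.12956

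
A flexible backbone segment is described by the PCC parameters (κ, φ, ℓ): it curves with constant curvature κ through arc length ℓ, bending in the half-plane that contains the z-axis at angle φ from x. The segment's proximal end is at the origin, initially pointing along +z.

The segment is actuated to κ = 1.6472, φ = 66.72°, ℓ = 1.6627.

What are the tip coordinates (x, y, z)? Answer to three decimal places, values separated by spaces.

0.461 1.071 0.238

θ = κ·ℓ = 1.6472 × 1.6627 = 2.73880 rad
ρ = (1 − cos θ)/κ = (1 − -0.91997)/1.6472 = 1.16560
z = sin θ / κ = 0.39199/1.6472 = 0.23797
x = ρ cos φ = 1.16560 × cos(66.72°) = 0.46067
y = ρ sin φ = 1.16560 × sin(66.72°) = 1.07070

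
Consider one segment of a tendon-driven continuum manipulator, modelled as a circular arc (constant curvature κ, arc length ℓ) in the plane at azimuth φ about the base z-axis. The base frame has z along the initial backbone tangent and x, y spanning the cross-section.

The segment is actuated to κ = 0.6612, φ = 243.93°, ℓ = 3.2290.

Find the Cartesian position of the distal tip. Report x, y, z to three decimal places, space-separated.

θ = κ·ℓ = 0.6612 × 3.2290 = 2.13501 rad
ρ = (1 − cos θ)/κ = (1 − -0.53476)/0.6612 = 2.32117
z = sin θ / κ = 0.84501/0.6612 = 1.27799
x = ρ cos φ = 2.32117 × cos(243.93°) = -1.02008
y = ρ sin φ = 2.32117 × sin(243.93°) = -2.08501

-1.020 -2.085 1.278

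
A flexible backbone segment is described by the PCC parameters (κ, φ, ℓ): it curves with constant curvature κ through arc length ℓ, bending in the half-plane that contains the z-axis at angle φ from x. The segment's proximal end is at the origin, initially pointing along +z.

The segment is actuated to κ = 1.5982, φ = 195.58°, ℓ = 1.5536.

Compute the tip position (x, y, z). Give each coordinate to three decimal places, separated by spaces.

-1.079 -0.301 0.383

θ = κ·ℓ = 1.5982 × 1.5536 = 2.48296 rad
ρ = (1 − cos θ)/κ = (1 − -0.79083)/1.5982 = 1.12053
z = sin θ / κ = 0.61203/1.5982 = 0.38295
x = ρ cos φ = 1.12053 × cos(195.58°) = -1.07936
y = ρ sin φ = 1.12053 × sin(195.58°) = -0.30096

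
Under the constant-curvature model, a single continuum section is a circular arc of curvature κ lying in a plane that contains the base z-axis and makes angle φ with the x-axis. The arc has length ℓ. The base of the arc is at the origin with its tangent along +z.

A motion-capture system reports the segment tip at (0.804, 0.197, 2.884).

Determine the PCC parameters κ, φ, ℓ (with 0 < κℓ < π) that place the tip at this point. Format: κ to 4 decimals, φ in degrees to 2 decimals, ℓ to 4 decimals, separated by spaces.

0.1839 13.77 3.0399

ρ = √(x²+y²) = √(0.804² + 0.197²) = 0.82778
φ = atan2(y, x) mod 360° = atan2(0.197, 0.804) = 13.7676°
|p|² = ρ² + z² = 0.82778² + 2.884² = 9.00268
κ = 2ρ / |p|² = 2×0.82778 / 9.00268 = 0.18390
θ = 2·atan2(ρ, z) = 2·atan2(0.82778, 2.884) = 0.55902 rad
ℓ = θ/κ = 0.55902/0.18390 = 3.03988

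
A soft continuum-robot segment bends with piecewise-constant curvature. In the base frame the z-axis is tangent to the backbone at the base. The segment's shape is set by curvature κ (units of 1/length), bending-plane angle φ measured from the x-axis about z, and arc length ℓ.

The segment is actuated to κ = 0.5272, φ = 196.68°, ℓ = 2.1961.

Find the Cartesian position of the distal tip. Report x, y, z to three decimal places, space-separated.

-1.088 -0.326 1.737

θ = κ·ℓ = 0.5272 × 2.1961 = 1.15778 rad
ρ = (1 − cos θ)/κ = (1 − 0.40137)/0.5272 = 1.13549
z = sin θ / κ = 0.91592/0.5272 = 1.73732
x = ρ cos φ = 1.13549 × cos(196.68°) = -1.08771
y = ρ sin φ = 1.13549 × sin(196.68°) = -0.32592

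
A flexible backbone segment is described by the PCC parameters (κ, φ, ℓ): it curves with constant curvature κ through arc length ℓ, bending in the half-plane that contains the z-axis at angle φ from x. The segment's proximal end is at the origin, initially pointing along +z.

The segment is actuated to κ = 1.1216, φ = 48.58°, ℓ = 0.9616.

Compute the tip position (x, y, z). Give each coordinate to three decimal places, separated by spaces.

0.311 0.353 0.786

θ = κ·ℓ = 1.1216 × 0.9616 = 1.07853 rad
ρ = (1 − cos θ)/κ = (1 − 0.47262)/1.1216 = 0.47020
z = sin θ / κ = 0.88126/1.1216 = 0.78572
x = ρ cos φ = 0.47020 × cos(48.58°) = 0.31107
y = ρ sin φ = 0.47020 × sin(48.58°) = 0.35259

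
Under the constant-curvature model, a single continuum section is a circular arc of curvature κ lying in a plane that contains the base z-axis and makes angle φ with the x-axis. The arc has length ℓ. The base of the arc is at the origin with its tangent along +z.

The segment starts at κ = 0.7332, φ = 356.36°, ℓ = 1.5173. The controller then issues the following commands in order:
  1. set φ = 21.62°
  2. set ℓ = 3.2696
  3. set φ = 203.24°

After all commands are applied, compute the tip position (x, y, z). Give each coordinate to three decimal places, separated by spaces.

initial: κ=0.7332, φ=356.36°, ℓ=1.5173
cmd 1: set φ=21.62° → (κ,φ,ℓ)=(0.7332,21.62°,1.5173) → tip=(0.7070,0.2802,1.2231)
cmd 2: set ℓ=3.2696 → (κ,φ,ℓ)=(0.7332,21.62°,3.2696) → tip=(2.2006,0.8722,0.9240)
cmd 3: set φ=203.24° → (κ,φ,ℓ)=(0.7332,203.24°,3.2696) → tip=(-2.1750,-0.9340,0.9240)

-2.175 -0.934 0.924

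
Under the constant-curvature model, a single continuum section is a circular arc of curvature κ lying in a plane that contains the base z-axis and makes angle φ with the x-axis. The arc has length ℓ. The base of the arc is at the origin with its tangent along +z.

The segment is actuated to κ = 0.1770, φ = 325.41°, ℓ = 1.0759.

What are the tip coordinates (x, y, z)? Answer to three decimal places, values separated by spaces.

θ = κ·ℓ = 0.1770 × 1.0759 = 0.19043 rad
ρ = (1 − cos θ)/κ = (1 − 0.98192)/0.1770 = 0.10213
z = sin θ / κ = 0.18929/0.1770 = 1.06941
x = ρ cos φ = 0.10213 × cos(325.41°) = 0.08408
y = ρ sin φ = 0.10213 × sin(325.41°) = -0.05798

0.084 -0.058 1.069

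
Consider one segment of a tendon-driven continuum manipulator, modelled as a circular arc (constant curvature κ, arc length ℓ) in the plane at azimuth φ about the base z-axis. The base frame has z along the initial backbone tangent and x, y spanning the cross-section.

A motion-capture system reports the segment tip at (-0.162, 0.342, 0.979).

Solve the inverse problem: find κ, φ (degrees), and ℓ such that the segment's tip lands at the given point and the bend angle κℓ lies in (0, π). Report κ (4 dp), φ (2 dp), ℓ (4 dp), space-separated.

ρ = √(x²+y²) = √(-0.162² + 0.342²) = 0.37843
φ = atan2(y, x) mod 360° = atan2(0.342, -0.162) = 115.3462°
|p|² = ρ² + z² = 0.37843² + 0.979² = 1.10165
κ = 2ρ / |p|² = 2×0.37843 / 1.10165 = 0.68702
θ = 2·atan2(ρ, z) = 2·atan2(0.37843, 0.979) = 0.73771 rad
ℓ = θ/κ = 0.73771/0.68702 = 1.07378

0.6870 115.35 1.0738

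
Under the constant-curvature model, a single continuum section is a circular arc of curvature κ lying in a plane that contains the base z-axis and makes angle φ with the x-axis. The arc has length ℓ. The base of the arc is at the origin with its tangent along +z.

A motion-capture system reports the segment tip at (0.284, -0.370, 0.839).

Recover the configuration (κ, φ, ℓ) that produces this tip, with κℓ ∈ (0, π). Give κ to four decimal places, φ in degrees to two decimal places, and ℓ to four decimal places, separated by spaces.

1.0124 307.51 1.0024

ρ = √(x²+y²) = √(0.284² + -0.370²) = 0.46643
φ = atan2(y, x) mod 360° = atan2(-0.370, 0.284) = 307.5087°
|p|² = ρ² + z² = 0.46643² + 0.839² = 0.92148
κ = 2ρ / |p|² = 2×0.46643 / 0.92148 = 1.01235
θ = 2·atan2(ρ, z) = 2·atan2(0.46643, 0.839) = 1.01478 rad
ℓ = θ/κ = 1.01478/1.01235 = 1.00240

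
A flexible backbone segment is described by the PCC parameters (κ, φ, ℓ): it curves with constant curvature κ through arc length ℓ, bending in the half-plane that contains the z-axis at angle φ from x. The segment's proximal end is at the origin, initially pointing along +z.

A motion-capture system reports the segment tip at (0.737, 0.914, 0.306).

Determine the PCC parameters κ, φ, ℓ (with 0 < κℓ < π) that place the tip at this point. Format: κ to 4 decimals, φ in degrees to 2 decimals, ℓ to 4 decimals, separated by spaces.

ρ = √(x²+y²) = √(0.737² + 0.914²) = 1.17412
φ = atan2(y, x) mod 360° = atan2(0.914, 0.737) = 51.1192°
|p|² = ρ² + z² = 1.17412² + 0.306² = 1.47220
κ = 2ρ / |p|² = 2×1.17412 / 1.47220 = 1.59506
θ = 2·atan2(ρ, z) = 2·atan2(1.17412, 0.306) = 2.63170 rad
ℓ = θ/κ = 2.63170/1.59506 = 1.64991

1.5951 51.12 1.6499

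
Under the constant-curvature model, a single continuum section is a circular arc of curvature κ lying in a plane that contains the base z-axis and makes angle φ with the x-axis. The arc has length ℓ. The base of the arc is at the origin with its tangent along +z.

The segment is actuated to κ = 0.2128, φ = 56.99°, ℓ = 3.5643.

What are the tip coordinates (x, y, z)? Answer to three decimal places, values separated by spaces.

θ = κ·ℓ = 0.2128 × 3.5643 = 0.75848 rad
ρ = (1 − cos θ)/κ = (1 − 0.72588)/0.2128 = 1.28816
z = sin θ / κ = 0.68782/0.2128 = 3.23224
x = ρ cos φ = 1.28816 × cos(56.99°) = 0.70177
y = ρ sin φ = 1.28816 × sin(56.99°) = 1.08022

0.702 1.080 3.232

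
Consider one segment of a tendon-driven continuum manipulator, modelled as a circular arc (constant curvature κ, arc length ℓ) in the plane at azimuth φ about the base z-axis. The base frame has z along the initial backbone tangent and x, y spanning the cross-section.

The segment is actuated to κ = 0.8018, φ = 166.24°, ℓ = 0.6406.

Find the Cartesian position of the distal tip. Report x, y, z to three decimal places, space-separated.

θ = κ·ℓ = 0.8018 × 0.6406 = 0.51363 rad
ρ = (1 − cos θ)/κ = (1 − 0.87097)/0.8018 = 0.16093
z = sin θ / κ = 0.49134/0.8018 = 0.61280
x = ρ cos φ = 0.16093 × cos(166.24°) = -0.15631
y = ρ sin φ = 0.16093 × sin(166.24°) = 0.03828

-0.156 0.038 0.613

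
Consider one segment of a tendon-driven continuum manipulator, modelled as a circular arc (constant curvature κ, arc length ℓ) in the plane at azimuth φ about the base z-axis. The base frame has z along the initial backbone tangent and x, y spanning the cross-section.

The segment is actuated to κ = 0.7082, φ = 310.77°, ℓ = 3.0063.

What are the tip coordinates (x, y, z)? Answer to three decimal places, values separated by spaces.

θ = κ·ℓ = 0.7082 × 3.0063 = 2.12906 rad
ρ = (1 − cos θ)/κ = (1 − -0.52972)/0.7082 = 2.16001
z = sin θ / κ = 0.84818/0.7082 = 1.19765
x = ρ cos φ = 2.16001 × cos(310.77°) = 1.41054
y = ρ sin φ = 2.16001 × sin(310.77°) = -1.63585

1.411 -1.636 1.198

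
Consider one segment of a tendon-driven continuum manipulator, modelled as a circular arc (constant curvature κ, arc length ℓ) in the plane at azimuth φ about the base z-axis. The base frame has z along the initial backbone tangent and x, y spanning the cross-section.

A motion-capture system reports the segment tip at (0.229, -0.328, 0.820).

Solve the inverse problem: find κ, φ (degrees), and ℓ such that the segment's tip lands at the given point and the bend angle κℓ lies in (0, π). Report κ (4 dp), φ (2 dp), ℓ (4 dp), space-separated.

ρ = √(x²+y²) = √(0.229² + -0.328²) = 0.40003
φ = atan2(y, x) mod 360° = atan2(-0.328, 0.229) = 304.9216°
|p|² = ρ² + z² = 0.40003² + 0.820² = 0.83242
κ = 2ρ / |p|² = 2×0.40003 / 0.83242 = 0.96112
θ = 2·atan2(ρ, z) = 2·atan2(0.40003, 0.820) = 0.90775 rad
ℓ = θ/κ = 0.90775/0.96112 = 0.94447

0.9611 304.92 0.9445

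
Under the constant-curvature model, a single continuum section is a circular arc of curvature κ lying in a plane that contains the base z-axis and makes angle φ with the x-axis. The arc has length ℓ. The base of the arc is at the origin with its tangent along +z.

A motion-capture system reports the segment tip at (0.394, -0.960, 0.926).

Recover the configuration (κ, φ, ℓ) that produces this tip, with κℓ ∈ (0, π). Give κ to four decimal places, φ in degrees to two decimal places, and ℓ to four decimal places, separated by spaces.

ρ = √(x²+y²) = √(0.394² + -0.960²) = 1.03771
φ = atan2(y, x) mod 360° = atan2(-0.960, 0.394) = 292.3141°
|p|² = ρ² + z² = 1.03771² + 0.926² = 1.93431
κ = 2ρ / |p|² = 2×1.03771 / 1.93431 = 1.07295
θ = 2·atan2(ρ, z) = 2·atan2(1.03771, 0.926) = 1.68445 rad
ℓ = θ/κ = 1.68445/1.07295 = 1.56992

1.0729 292.31 1.5699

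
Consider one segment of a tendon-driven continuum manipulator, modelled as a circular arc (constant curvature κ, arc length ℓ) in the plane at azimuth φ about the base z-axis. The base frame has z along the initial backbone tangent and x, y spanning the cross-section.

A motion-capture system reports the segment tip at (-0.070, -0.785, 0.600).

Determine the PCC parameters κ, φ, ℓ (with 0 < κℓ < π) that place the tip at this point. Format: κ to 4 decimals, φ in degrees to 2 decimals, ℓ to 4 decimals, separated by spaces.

1.6066 264.90 1.1454

ρ = √(x²+y²) = √(-0.070² + -0.785²) = 0.78811
φ = atan2(y, x) mod 360° = atan2(-0.785, -0.070) = 264.9043°
|p|² = ρ² + z² = 0.78811² + 0.600² = 0.98113
κ = 2ρ / |p|² = 2×0.78811 / 0.98113 = 1.60655
θ = 2·atan2(ρ, z) = 2·atan2(0.78811, 0.600) = 1.84019 rad
ℓ = θ/κ = 1.84019/1.60655 = 1.14543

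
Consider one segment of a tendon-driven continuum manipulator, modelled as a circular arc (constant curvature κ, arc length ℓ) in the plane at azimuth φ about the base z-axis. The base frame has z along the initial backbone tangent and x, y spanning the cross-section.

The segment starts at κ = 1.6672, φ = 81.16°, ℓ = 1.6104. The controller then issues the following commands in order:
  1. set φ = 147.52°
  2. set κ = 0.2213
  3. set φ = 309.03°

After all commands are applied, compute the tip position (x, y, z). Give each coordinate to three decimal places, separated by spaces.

initial: κ=1.6672, φ=81.16°, ℓ=1.6104
cmd 1: set φ=147.52° → (κ,φ,ℓ)=(1.6672,147.52°,1.6104) → tip=(-0.9601,0.6112,0.2645)
cmd 2: set κ=0.2213 → (κ,φ,ℓ)=(0.2213,147.52°,1.6104) → tip=(-0.2395,0.1525,1.5765)
cmd 3: set φ=309.03° → (κ,φ,ℓ)=(0.2213,309.03°,1.6104) → tip=(0.1788,-0.2206,1.5765)

0.179 -0.221 1.577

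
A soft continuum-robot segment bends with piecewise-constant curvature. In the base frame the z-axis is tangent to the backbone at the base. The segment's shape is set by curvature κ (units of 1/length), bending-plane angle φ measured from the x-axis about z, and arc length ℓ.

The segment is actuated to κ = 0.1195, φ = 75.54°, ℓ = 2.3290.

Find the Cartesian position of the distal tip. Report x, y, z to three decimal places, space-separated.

θ = κ·ℓ = 0.1195 × 2.3290 = 0.27832 rad
ρ = (1 − cos θ)/κ = (1 − 0.96152)/0.1195 = 0.32201
z = sin θ / κ = 0.27474/0.1195 = 2.29905
x = ρ cos φ = 0.32201 × cos(75.54°) = 0.08041
y = ρ sin φ = 0.32201 × sin(75.54°) = 0.31181

0.080 0.312 2.299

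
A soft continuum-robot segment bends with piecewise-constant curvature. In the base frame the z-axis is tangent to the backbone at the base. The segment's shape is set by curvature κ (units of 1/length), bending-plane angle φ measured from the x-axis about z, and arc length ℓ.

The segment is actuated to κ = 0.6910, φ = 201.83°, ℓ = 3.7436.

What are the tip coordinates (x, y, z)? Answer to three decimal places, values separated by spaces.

-2.485 -0.996 0.762

θ = κ·ℓ = 0.6910 × 3.7436 = 2.58683 rad
ρ = (1 − cos θ)/κ = (1 − -0.85002)/0.6910 = 2.67731
z = sin θ / κ = 0.52674/0.6910 = 0.76229
x = ρ cos φ = 2.67731 × cos(201.83°) = -2.48533
y = ρ sin φ = 2.67731 × sin(201.83°) = -0.99557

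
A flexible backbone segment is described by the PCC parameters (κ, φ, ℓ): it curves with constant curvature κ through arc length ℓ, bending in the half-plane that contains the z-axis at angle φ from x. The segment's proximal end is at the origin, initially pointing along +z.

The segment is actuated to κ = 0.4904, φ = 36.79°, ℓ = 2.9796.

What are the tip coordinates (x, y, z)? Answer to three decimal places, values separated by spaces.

θ = κ·ℓ = 0.4904 × 2.9796 = 1.46120 rad
ρ = (1 − cos θ)/κ = (1 − 0.10938)/0.4904 = 1.81611
z = sin θ / κ = 0.99400/0.4904 = 2.02692
x = ρ cos φ = 1.81611 × cos(36.79°) = 1.45440
y = ρ sin φ = 1.81611 × sin(36.79°) = 1.08764

1.454 1.088 2.027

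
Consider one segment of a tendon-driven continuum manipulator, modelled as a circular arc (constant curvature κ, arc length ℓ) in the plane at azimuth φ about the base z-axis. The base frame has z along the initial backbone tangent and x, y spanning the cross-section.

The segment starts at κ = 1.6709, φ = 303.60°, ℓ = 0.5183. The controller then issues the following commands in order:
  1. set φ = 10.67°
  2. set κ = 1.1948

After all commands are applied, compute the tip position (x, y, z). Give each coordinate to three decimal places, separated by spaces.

0.153 0.029 0.486

initial: κ=1.6709, φ=303.60°, ℓ=0.5183
cmd 1: set φ=10.67° → (κ,φ,ℓ)=(1.6709,10.67°,0.5183) → tip=(0.2071,0.0390,0.4559)
cmd 2: set κ=1.1948 → (κ,φ,ℓ)=(1.1948,10.67°,0.5183) → tip=(0.1527,0.0288,0.4858)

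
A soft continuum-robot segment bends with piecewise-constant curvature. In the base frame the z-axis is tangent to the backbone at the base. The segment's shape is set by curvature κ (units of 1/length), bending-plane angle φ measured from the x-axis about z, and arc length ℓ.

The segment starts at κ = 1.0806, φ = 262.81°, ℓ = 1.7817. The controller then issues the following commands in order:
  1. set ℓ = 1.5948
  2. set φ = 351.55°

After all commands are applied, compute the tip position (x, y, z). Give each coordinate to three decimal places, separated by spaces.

1.054 -0.157 0.915

initial: κ=1.0806, φ=262.81°, ℓ=1.7817
cmd 1: set ℓ=1.5948 → (κ,φ,ℓ)=(1.0806,262.81°,1.5948) → tip=(-0.1334,-1.0576,0.9147)
cmd 2: set φ=351.55° → (κ,φ,ℓ)=(1.0806,351.55°,1.5948) → tip=(1.0545,-0.1566,0.9147)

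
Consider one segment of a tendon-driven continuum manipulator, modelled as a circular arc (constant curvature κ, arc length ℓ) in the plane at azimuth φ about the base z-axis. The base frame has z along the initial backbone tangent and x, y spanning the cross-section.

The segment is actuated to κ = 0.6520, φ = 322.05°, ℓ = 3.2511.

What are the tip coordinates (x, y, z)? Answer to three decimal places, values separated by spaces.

1.840 -1.435 1.308

θ = κ·ℓ = 0.6520 × 3.2511 = 2.11972 rad
ρ = (1 − cos θ)/κ = (1 − -0.52177)/0.6520 = 2.33400
z = sin θ / κ = 0.85309/0.6520 = 1.30842
x = ρ cos φ = 2.33400 × cos(322.05°) = 1.84047
y = ρ sin φ = 2.33400 × sin(322.05°) = -1.43535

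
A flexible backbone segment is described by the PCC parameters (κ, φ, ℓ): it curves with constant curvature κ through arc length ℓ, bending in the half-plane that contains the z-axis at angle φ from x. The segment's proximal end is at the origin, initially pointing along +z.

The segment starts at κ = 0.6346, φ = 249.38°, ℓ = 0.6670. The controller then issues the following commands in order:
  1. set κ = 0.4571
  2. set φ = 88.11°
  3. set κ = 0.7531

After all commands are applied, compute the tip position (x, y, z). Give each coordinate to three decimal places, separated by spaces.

0.005 0.164 0.639

initial: κ=0.6346, φ=249.38°, ℓ=0.6670
cmd 1: set κ=0.4571 → (κ,φ,ℓ)=(0.4571,249.38°,0.6670) → tip=(-0.0355,-0.0944,0.6567)
cmd 2: set φ=88.11° → (κ,φ,ℓ)=(0.4571,88.11°,0.6670) → tip=(0.0033,0.1008,0.6567)
cmd 3: set κ=0.7531 → (κ,φ,ℓ)=(0.7531,88.11°,0.6670) → tip=(0.0054,0.1639,0.6393)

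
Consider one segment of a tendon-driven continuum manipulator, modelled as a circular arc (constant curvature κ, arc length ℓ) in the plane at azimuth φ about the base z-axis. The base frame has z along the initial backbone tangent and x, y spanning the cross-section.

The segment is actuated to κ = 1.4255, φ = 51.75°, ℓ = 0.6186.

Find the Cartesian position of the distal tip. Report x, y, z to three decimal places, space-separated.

0.158 0.201 0.541

θ = κ·ℓ = 1.4255 × 0.6186 = 0.88181 rad
ρ = (1 − cos θ)/κ = (1 − 0.63575)/1.4255 = 0.25552
z = sin θ / κ = 0.77189/1.4255 = 0.54149
x = ρ cos φ = 0.25552 × cos(51.75°) = 0.15819
y = ρ sin φ = 0.25552 × sin(51.75°) = 0.20067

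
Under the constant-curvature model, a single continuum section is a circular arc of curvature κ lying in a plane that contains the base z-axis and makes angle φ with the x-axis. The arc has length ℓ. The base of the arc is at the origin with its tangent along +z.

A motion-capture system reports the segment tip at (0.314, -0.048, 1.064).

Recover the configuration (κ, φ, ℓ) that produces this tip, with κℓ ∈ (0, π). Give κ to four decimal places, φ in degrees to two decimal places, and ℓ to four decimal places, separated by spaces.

ρ = √(x²+y²) = √(0.314² + -0.048²) = 0.31765
φ = atan2(y, x) mod 360° = atan2(-0.048, 0.314) = 351.3087°
|p|² = ρ² + z² = 0.31765² + 1.064² = 1.23300
κ = 2ρ / |p|² = 2×0.31765 / 1.23300 = 0.51525
θ = 2·atan2(ρ, z) = 2·atan2(0.31765, 1.064) = 0.58024 rad
ℓ = θ/κ = 0.58024/0.51525 = 1.12613

0.5152 351.31 1.1261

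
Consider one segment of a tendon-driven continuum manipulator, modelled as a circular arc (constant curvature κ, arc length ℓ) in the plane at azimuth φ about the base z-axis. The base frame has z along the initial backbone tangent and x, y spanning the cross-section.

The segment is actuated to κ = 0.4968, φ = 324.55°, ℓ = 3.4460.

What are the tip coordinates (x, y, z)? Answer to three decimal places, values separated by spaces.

1.870 -1.332 1.993

θ = κ·ℓ = 0.4968 × 3.4460 = 1.71197 rad
ρ = (1 − cos θ)/κ = (1 − -0.14071)/0.4968 = 2.29611
z = sin θ / κ = 0.99005/0.4968 = 1.99286
x = ρ cos φ = 2.29611 × cos(324.55°) = 1.87046
y = ρ sin φ = 2.29611 × sin(324.55°) = -1.33173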